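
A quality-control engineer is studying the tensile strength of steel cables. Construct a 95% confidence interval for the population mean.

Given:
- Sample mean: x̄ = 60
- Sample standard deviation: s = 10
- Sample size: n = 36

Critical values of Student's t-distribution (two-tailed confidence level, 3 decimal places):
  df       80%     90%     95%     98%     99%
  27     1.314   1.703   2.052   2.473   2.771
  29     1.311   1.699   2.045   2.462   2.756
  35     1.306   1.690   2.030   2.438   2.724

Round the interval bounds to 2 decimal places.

The population standard deviation σ is unknown (only the sample standard deviation s is given), so use a t-interval with df = n - 1 = 36 - 1 = 35.

For 95% confidence with df = 35, t* = 2.030 (from t-table)

Standard error: SE = s/√n = 10/√36 = 1.666667

Margin of error: E = t* × SE = 2.030 × 1.666667 = 3.3833

T-interval: x̄ ± E = 60 ± 3.3833 = (56.6167, 63.3833)

Rounded to 2 decimal places:

(56.62, 63.38)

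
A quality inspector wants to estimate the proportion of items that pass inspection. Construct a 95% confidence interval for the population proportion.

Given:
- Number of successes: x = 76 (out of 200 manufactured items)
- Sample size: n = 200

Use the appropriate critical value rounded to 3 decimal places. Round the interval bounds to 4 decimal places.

Sample proportion: p̂ = 76/200 = 0.380000

Check conditions for normal approximation:
  np̂ = 76 ≥ 10 ✓
  n(1-p̂) = 124 ≥ 10 ✓

The sample is large enough, so use a z-interval (normal approximation) for the proportion.

For 95% confidence, z* = 1.96 (from standard normal table)

Standard error: SE = √(p̂(1-p̂)/n) = √(0.380000×0.620000/200) = 0.03432200

Margin of error: E = z* × SE = 1.96 × 0.03432200 = 0.067271

Z-interval: p̂ ± E = 0.380000 ± 0.067271 = (0.312729, 0.447271)

Rounded to 4 decimal places:

(0.3127, 0.4473)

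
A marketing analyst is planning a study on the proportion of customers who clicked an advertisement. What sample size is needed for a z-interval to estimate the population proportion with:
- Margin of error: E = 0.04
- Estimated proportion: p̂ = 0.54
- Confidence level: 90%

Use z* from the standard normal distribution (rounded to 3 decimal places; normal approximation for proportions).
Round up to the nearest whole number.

Using z* for proportion z-interval (normal approximation).

For 90% confidence, z* = 1.645 (from standard normal table)

Sample size formula for proportion z-interval: n = z*²p̂(1-p̂)/E²

n = 1.645² × 0.54 × 0.46 / 0.04²
  = 2.706025 × 0.2484 / 0.0016
  = 420.1104

Round up to the nearest whole number: n = 421

421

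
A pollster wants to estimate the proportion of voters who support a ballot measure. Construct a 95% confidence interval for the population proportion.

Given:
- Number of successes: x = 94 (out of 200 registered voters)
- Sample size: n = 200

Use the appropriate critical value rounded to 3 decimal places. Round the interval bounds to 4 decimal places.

Sample proportion: p̂ = 94/200 = 0.470000

Check conditions for normal approximation:
  np̂ = 94 ≥ 10 ✓
  n(1-p̂) = 106 ≥ 10 ✓

The sample is large enough, so use a z-interval (normal approximation) for the proportion.

For 95% confidence, z* = 1.96 (from standard normal table)

Standard error: SE = √(p̂(1-p̂)/n) = √(0.470000×0.530000/200) = 0.03529164

Margin of error: E = z* × SE = 1.96 × 0.03529164 = 0.069172

Z-interval: p̂ ± E = 0.470000 ± 0.069172 = (0.400828, 0.539172)

Rounded to 4 decimal places:

(0.4008, 0.5392)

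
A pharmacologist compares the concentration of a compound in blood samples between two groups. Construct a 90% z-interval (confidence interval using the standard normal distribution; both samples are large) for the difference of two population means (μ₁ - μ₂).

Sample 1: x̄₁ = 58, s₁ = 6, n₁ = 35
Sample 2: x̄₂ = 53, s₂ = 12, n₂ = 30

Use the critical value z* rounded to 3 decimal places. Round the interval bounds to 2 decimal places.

Both samples are large (n₁ = 35 ≥ 30, n₂ = 30 ≥ 30), so a z-interval for the difference of means applies.

Point estimate: x̄₁ - x̄₂ = 58 - 53 = 5

Standard error: SE = √(s₁²/n₁ + s₂²/n₂)
= √(6²/35 + 12²/30)
= √(1.028571 + 4.800000)
= 2.414243

For 90% confidence, z* = 1.645 (from standard normal table)
Margin of error: E = z* × SE = 1.645 × 2.414243 = 3.9714

Z-interval: (x̄₁ - x̄₂) ± E = 5 ± 3.9714 = (1.0286, 8.9714)

Rounded to 2 decimal places:

(1.03, 8.97)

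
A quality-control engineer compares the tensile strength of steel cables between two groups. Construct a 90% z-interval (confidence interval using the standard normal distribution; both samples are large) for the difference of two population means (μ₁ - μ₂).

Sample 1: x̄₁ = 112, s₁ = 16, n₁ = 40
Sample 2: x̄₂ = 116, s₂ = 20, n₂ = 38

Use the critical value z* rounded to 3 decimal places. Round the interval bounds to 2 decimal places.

Both samples are large (n₁ = 40 ≥ 30, n₂ = 38 ≥ 30), so a z-interval for the difference of means applies.

Point estimate: x̄₁ - x̄₂ = 112 - 116 = -4

Standard error: SE = √(s₁²/n₁ + s₂²/n₂)
= √(16²/40 + 20²/38)
= √(6.400000 + 10.526316)
= 4.114160

For 90% confidence, z* = 1.645 (from standard normal table)
Margin of error: E = z* × SE = 1.645 × 4.114160 = 6.7678

Z-interval: (x̄₁ - x̄₂) ± E = -4 ± 6.7678 = (-10.7678, 2.7678)

Rounded to 2 decimal places:

(-10.77, 2.77)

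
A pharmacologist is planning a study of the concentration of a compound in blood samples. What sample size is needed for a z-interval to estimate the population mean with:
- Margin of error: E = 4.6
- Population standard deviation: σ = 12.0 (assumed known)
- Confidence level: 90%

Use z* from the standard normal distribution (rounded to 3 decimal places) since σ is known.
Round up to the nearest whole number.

Using z* since population σ is known (z-interval formula).

For 90% confidence, z* = 1.645 (from standard normal table)

Sample size formula for z-interval: n = (z*σ/E)²

n = (1.645 × 12.0 / 4.6)²
  = (4.291304)²
  = 18.4153

Round up to the nearest whole number: n = 19

19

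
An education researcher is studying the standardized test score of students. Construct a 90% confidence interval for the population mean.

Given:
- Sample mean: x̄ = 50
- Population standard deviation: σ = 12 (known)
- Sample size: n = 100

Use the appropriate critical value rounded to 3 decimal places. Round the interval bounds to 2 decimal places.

The population standard deviation σ is known, so use a z-interval (standard normal critical value).

For 90% confidence, z* = 1.645 (from standard normal table)

Standard error: SE = σ/√n = 12/√100 = 1.200000

Margin of error: E = z* × SE = 1.645 × 1.200000 = 1.9740

Z-interval: x̄ ± E = 50 ± 1.9740 = (48.0260, 51.9740)

Rounded to 2 decimal places:

(48.03, 51.97)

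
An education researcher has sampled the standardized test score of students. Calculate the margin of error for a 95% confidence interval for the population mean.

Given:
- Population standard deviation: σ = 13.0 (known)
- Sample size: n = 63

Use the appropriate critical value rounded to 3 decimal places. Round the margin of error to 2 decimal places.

The population standard deviation σ is known, so use the z-interval margin of error formula.

For 95% confidence, z* = 1.96 (from standard normal table)

Margin of error formula for z-interval: E = z* × σ/√n

E = 1.96 × 13.0/√63
  = 1.96 × 1.637846
  = 3.2102

Rounded to 2 decimal places:

3.21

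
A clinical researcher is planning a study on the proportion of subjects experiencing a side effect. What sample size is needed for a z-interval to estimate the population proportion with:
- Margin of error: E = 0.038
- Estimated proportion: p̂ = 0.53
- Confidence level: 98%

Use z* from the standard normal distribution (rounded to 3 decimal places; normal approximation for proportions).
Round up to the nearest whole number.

Using z* for proportion z-interval (normal approximation).

For 98% confidence, z* = 2.326 (from standard normal table)

Sample size formula for proportion z-interval: n = z*²p̂(1-p̂)/E²

n = 2.326² × 0.53 × 0.47 / 0.038²
  = 5.410276 × 0.2491 / 0.001444
  = 933.3101

Round up to the nearest whole number: n = 934

934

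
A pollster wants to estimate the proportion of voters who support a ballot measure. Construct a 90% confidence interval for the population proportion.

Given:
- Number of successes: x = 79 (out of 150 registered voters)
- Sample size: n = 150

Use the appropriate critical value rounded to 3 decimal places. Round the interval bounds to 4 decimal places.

Sample proportion: p̂ = 79/150 = 0.526667

Check conditions for normal approximation:
  np̂ = 79 ≥ 10 ✓
  n(1-p̂) = 71 ≥ 10 ✓

The sample is large enough, so use a z-interval (normal approximation) for the proportion.

For 90% confidence, z* = 1.645 (from standard normal table)

Standard error: SE = √(p̂(1-p̂)/n) = √(0.526667×0.473333/150) = 0.04076673

Margin of error: E = z* × SE = 1.645 × 0.04076673 = 0.067061

Z-interval: p̂ ± E = 0.526667 ± 0.067061 = (0.459605, 0.593728)

Rounded to 4 decimal places:

(0.4596, 0.5937)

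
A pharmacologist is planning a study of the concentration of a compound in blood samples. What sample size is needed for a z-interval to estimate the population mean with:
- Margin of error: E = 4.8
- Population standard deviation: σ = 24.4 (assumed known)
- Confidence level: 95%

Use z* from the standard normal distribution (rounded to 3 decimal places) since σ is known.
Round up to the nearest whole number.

Using z* since population σ is known (z-interval formula).

For 95% confidence, z* = 1.96 (from standard normal table)

Sample size formula for z-interval: n = (z*σ/E)²

n = (1.96 × 24.4 / 4.8)²
  = (9.963333)²
  = 99.2680

Round up to the nearest whole number: n = 100

100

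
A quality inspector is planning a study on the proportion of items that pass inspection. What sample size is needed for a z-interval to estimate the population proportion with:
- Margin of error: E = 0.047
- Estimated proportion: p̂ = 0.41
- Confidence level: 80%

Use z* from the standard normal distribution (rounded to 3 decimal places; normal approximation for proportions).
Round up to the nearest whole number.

Using z* for proportion z-interval (normal approximation).

For 80% confidence, z* = 1.282 (from standard normal table)

Sample size formula for proportion z-interval: n = z*²p̂(1-p̂)/E²

n = 1.282² × 0.41 × 0.59 / 0.047²
  = 1.643524 × 0.2419 / 0.002209
  = 179.9767

Round up to the nearest whole number: n = 180

180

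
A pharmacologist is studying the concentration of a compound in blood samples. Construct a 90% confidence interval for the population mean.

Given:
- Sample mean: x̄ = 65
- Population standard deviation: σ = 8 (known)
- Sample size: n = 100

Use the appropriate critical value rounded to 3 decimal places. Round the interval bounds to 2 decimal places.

The population standard deviation σ is known, so use a z-interval (standard normal critical value).

For 90% confidence, z* = 1.645 (from standard normal table)

Standard error: SE = σ/√n = 8/√100 = 0.800000

Margin of error: E = z* × SE = 1.645 × 0.800000 = 1.3160

Z-interval: x̄ ± E = 65 ± 1.3160 = (63.6840, 66.3160)

Rounded to 2 decimal places:

(63.68, 66.32)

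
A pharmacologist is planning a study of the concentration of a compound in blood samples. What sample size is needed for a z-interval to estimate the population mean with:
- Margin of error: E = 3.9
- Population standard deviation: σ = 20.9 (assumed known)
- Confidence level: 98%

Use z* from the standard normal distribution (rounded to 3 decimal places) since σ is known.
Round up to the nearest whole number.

Using z* since population σ is known (z-interval formula).

For 98% confidence, z* = 2.326 (from standard normal table)

Sample size formula for z-interval: n = (z*σ/E)²

n = (2.326 × 20.9 / 3.9)²
  = (12.464974)²
  = 155.3756

Round up to the nearest whole number: n = 156

156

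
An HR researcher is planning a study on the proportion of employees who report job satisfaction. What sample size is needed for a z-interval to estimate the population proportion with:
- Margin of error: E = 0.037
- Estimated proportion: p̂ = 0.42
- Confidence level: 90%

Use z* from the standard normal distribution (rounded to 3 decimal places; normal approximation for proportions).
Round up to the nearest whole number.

Using z* for proportion z-interval (normal approximation).

For 90% confidence, z* = 1.645 (from standard normal table)

Sample size formula for proportion z-interval: n = z*²p̂(1-p̂)/E²

n = 1.645² × 0.42 × 0.58 / 0.037²
  = 2.706025 × 0.2436 / 0.001369
  = 481.5104

Round up to the nearest whole number: n = 482

482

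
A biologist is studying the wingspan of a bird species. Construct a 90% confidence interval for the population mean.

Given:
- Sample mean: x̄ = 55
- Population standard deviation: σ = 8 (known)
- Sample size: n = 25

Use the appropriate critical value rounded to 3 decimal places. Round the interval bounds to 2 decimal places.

The population standard deviation σ is known, so use a z-interval (standard normal critical value).

For 90% confidence, z* = 1.645 (from standard normal table)

Standard error: SE = σ/√n = 8/√25 = 1.600000

Margin of error: E = z* × SE = 1.645 × 1.600000 = 2.6320

Z-interval: x̄ ± E = 55 ± 2.6320 = (52.3680, 57.6320)

Rounded to 2 decimal places:

(52.37, 57.63)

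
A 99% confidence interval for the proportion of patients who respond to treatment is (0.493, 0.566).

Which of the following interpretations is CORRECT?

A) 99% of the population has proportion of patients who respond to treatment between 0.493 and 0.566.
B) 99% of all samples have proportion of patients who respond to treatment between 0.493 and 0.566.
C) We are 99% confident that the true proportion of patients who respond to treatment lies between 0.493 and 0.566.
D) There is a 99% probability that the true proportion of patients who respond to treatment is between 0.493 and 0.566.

A confidence interval represents our confidence in the procedure, not a probability statement about the parameter.

Key concept: If we repeated this sampling process many times and computed a 99% CI each time, about 99% of those intervals would contain the true population parameter.

For this specific interval (0.493, 0.566):
- Midpoint (point estimate): 0.5295
- Margin of error: 0.0365

The correct interpretation is the one stating confidence that the true parameter lies in the interval — option C.

C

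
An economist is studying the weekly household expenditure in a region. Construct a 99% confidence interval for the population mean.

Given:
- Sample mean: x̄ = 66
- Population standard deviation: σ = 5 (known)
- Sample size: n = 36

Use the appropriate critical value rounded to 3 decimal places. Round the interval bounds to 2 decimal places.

The population standard deviation σ is known, so use a z-interval (standard normal critical value).

For 99% confidence, z* = 2.576 (from standard normal table)

Standard error: SE = σ/√n = 5/√36 = 0.833333

Margin of error: E = z* × SE = 2.576 × 0.833333 = 2.1467

Z-interval: x̄ ± E = 66 ± 2.1467 = (63.8533, 68.1467)

Rounded to 2 decimal places:

(63.85, 68.15)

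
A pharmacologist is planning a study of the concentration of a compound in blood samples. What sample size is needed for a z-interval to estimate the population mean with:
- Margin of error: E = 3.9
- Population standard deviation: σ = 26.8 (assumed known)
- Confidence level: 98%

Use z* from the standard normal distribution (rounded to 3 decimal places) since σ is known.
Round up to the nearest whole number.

Using z* since population σ is known (z-interval formula).

For 98% confidence, z* = 2.326 (from standard normal table)

Sample size formula for z-interval: n = (z*σ/E)²

n = (2.326 × 26.8 / 3.9)²
  = (15.983795)²
  = 255.4817

Round up to the nearest whole number: n = 256

256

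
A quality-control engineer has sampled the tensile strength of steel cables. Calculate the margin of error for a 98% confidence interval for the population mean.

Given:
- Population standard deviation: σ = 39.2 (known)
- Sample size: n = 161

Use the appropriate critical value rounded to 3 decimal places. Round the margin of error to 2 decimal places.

The population standard deviation σ is known, so use the z-interval margin of error formula.

For 98% confidence, z* = 2.326 (from standard normal table)

Margin of error formula for z-interval: E = z* × σ/√n

E = 2.326 × 39.2/√161
  = 2.326 × 3.089393
  = 7.1859

Rounded to 2 decimal places:

7.19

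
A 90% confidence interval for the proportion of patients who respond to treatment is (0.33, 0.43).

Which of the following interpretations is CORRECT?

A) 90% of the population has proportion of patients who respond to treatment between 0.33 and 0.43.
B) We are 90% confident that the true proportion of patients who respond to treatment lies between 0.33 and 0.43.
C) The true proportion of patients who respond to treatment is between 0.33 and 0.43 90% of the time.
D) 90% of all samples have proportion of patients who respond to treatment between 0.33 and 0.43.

A confidence interval represents our confidence in the procedure, not a probability statement about the parameter.

Key concept: If we repeated this sampling process many times and computed a 90% CI each time, about 90% of those intervals would contain the true population parameter.

For this specific interval (0.33, 0.43):
- Midpoint (point estimate): 0.38
- Margin of error: 0.05

The correct interpretation is the one stating confidence that the true parameter lies in the interval — option B.

B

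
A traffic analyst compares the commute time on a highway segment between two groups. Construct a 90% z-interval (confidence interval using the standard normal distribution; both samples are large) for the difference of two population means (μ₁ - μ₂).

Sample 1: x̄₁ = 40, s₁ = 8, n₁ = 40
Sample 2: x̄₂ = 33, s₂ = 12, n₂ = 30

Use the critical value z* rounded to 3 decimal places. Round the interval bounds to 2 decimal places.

Both samples are large (n₁ = 40 ≥ 30, n₂ = 30 ≥ 30), so a z-interval for the difference of means applies.

Point estimate: x̄₁ - x̄₂ = 40 - 33 = 7

Standard error: SE = √(s₁²/n₁ + s₂²/n₂)
= √(8²/40 + 12²/30)
= √(1.600000 + 4.800000)
= 2.529822

For 90% confidence, z* = 1.645 (from standard normal table)
Margin of error: E = z* × SE = 1.645 × 2.529822 = 4.1616

Z-interval: (x̄₁ - x̄₂) ± E = 7 ± 4.1616 = (2.8384, 11.1616)

Rounded to 2 decimal places:

(2.84, 11.16)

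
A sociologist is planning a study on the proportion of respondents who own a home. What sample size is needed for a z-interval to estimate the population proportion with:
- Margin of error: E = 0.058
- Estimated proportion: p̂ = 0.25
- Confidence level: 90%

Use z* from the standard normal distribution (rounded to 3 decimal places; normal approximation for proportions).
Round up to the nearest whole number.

Using z* for proportion z-interval (normal approximation).

For 90% confidence, z* = 1.645 (from standard normal table)

Sample size formula for proportion z-interval: n = z*²p̂(1-p̂)/E²

n = 1.645² × 0.25 × 0.75 / 0.058²
  = 2.706025 × 0.1875 / 0.003364
  = 150.8263

Round up to the nearest whole number: n = 151

151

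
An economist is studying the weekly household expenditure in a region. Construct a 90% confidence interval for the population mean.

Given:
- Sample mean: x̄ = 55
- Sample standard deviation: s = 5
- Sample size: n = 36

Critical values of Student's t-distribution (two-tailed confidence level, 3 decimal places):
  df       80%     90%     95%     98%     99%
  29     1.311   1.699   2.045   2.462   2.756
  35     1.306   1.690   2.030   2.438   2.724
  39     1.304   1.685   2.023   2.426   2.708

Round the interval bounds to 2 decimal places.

The population standard deviation σ is unknown (only the sample standard deviation s is given), so use a t-interval with df = n - 1 = 36 - 1 = 35.

For 90% confidence with df = 35, t* = 1.690 (from t-table)

Standard error: SE = s/√n = 5/√36 = 0.833333

Margin of error: E = t* × SE = 1.690 × 0.833333 = 1.4083

T-interval: x̄ ± E = 55 ± 1.4083 = (53.5917, 56.4083)

Rounded to 2 decimal places:

(53.59, 56.41)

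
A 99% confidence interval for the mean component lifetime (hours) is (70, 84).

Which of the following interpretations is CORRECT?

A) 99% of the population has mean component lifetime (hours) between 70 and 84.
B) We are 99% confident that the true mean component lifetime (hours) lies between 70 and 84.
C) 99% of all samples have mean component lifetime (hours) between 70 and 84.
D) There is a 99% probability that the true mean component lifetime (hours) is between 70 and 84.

A confidence interval represents our confidence in the procedure, not a probability statement about the parameter.

Key concept: If we repeated this sampling process many times and computed a 99% CI each time, about 99% of those intervals would contain the true population parameter.

For this specific interval (70, 84):
- Midpoint (point estimate): 77
- Margin of error: 7

The correct interpretation is the one stating confidence that the true parameter lies in the interval — option B.

B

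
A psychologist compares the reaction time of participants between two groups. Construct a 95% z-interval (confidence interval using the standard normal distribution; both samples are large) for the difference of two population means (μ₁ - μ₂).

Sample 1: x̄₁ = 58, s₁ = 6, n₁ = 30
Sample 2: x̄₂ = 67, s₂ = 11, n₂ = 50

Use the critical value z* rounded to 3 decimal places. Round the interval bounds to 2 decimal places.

Both samples are large (n₁ = 30 ≥ 30, n₂ = 50 ≥ 30), so a z-interval for the difference of means applies.

Point estimate: x̄₁ - x̄₂ = 58 - 67 = -9

Standard error: SE = √(s₁²/n₁ + s₂²/n₂)
= √(6²/30 + 11²/50)
= √(1.200000 + 2.420000)
= 1.902630

For 95% confidence, z* = 1.96 (from standard normal table)
Margin of error: E = z* × SE = 1.96 × 1.902630 = 3.7292

Z-interval: (x̄₁ - x̄₂) ± E = -9 ± 3.7292 = (-12.7292, -5.2708)

Rounded to 2 decimal places:

(-12.73, -5.27)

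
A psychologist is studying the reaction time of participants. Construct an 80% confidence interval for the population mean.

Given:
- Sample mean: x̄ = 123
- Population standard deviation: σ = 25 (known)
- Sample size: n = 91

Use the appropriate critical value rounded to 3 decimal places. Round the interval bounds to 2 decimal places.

The population standard deviation σ is known, so use a z-interval (standard normal critical value).

For 80% confidence, z* = 1.282 (from standard normal table)

Standard error: SE = σ/√n = 25/√91 = 2.620712

Margin of error: E = z* × SE = 1.282 × 2.620712 = 3.3598

Z-interval: x̄ ± E = 123 ± 3.3598 = (119.6402, 126.3598)

Rounded to 2 decimal places:

(119.64, 126.36)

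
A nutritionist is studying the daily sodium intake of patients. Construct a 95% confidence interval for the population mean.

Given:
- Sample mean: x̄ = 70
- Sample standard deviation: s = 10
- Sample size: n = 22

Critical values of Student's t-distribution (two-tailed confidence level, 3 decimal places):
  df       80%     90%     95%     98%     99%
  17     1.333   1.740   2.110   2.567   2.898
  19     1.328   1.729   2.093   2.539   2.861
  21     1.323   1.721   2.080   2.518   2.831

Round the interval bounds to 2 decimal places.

The population standard deviation σ is unknown (only the sample standard deviation s is given), so use a t-interval with df = n - 1 = 22 - 1 = 21.

For 95% confidence with df = 21, t* = 2.080 (from t-table)

Standard error: SE = s/√n = 10/√22 = 2.132007

Margin of error: E = t* × SE = 2.080 × 2.132007 = 4.4346

T-interval: x̄ ± E = 70 ± 4.4346 = (65.5654, 74.4346)

Rounded to 2 decimal places:

(65.57, 74.43)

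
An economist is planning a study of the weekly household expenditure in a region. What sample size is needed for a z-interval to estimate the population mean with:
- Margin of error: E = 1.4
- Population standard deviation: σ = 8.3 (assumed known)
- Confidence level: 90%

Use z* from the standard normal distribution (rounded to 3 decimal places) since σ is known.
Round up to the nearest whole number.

Using z* since population σ is known (z-interval formula).

For 90% confidence, z* = 1.645 (from standard normal table)

Sample size formula for z-interval: n = (z*σ/E)²

n = (1.645 × 8.3 / 1.4)²
  = (9.752500)²
  = 95.1113

Round up to the nearest whole number: n = 96

96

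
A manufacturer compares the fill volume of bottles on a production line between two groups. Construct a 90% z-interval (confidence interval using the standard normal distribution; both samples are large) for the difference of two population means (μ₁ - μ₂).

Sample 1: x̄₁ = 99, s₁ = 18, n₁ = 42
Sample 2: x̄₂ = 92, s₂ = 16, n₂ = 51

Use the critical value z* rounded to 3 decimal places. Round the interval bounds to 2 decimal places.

Both samples are large (n₁ = 42 ≥ 30, n₂ = 51 ≥ 30), so a z-interval for the difference of means applies.

Point estimate: x̄₁ - x̄₂ = 99 - 92 = 7

Standard error: SE = √(s₁²/n₁ + s₂²/n₂)
= √(18²/42 + 16²/51)
= √(7.714286 + 5.019608)
= 3.568458

For 90% confidence, z* = 1.645 (from standard normal table)
Margin of error: E = z* × SE = 1.645 × 3.568458 = 5.8701

Z-interval: (x̄₁ - x̄₂) ± E = 7 ± 5.8701 = (1.1299, 12.8701)

Rounded to 2 decimal places:

(1.13, 12.87)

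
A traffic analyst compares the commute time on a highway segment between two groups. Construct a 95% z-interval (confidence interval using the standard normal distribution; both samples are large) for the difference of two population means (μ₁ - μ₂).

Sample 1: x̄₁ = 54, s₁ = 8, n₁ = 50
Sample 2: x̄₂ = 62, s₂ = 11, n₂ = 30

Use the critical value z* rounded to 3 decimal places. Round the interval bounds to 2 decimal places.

Both samples are large (n₁ = 50 ≥ 30, n₂ = 30 ≥ 30), so a z-interval for the difference of means applies.

Point estimate: x̄₁ - x̄₂ = 54 - 62 = -8

Standard error: SE = √(s₁²/n₁ + s₂²/n₂)
= √(8²/50 + 11²/30)
= √(1.280000 + 4.033333)
= 2.305067

For 95% confidence, z* = 1.96 (from standard normal table)
Margin of error: E = z* × SE = 1.96 × 2.305067 = 4.5179

Z-interval: (x̄₁ - x̄₂) ± E = -8 ± 4.5179 = (-12.5179, -3.4821)

Rounded to 2 decimal places:

(-12.52, -3.48)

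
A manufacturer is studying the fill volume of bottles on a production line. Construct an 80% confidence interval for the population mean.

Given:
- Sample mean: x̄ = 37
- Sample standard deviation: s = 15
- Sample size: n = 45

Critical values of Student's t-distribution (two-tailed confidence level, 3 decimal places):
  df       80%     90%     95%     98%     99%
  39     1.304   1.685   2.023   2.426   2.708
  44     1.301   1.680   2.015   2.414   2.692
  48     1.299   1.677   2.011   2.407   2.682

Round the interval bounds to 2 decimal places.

The population standard deviation σ is unknown (only the sample standard deviation s is given), so use a t-interval with df = n - 1 = 45 - 1 = 44.

For 80% confidence with df = 44, t* = 1.301 (from t-table)

Standard error: SE = s/√n = 15/√45 = 2.236068

Margin of error: E = t* × SE = 1.301 × 2.236068 = 2.9091

T-interval: x̄ ± E = 37 ± 2.9091 = (34.0909, 39.9091)

Rounded to 2 decimal places:

(34.09, 39.91)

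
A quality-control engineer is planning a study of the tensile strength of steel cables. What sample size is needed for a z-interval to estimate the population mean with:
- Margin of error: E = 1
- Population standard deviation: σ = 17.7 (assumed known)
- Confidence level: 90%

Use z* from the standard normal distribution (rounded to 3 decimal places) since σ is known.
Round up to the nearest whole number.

Using z* since population σ is known (z-interval formula).

For 90% confidence, z* = 1.645 (from standard normal table)

Sample size formula for z-interval: n = (z*σ/E)²

n = (1.645 × 17.7 / 1)²
  = (29.116500)²
  = 847.7706

Round up to the nearest whole number: n = 848

848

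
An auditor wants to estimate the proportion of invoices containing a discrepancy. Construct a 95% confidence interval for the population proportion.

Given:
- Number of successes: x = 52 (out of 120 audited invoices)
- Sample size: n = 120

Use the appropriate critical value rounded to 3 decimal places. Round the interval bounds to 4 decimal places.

Sample proportion: p̂ = 52/120 = 0.433333

Check conditions for normal approximation:
  np̂ = 52 ≥ 10 ✓
  n(1-p̂) = 68 ≥ 10 ✓

The sample is large enough, so use a z-interval (normal approximation) for the proportion.

For 95% confidence, z* = 1.96 (from standard normal table)

Standard error: SE = √(p̂(1-p̂)/n) = √(0.433333×0.566667/120) = 0.04523601

Margin of error: E = z* × SE = 1.96 × 0.04523601 = 0.088663

Z-interval: p̂ ± E = 0.433333 ± 0.088663 = (0.344671, 0.521996)

Rounded to 4 decimal places:

(0.3447, 0.5220)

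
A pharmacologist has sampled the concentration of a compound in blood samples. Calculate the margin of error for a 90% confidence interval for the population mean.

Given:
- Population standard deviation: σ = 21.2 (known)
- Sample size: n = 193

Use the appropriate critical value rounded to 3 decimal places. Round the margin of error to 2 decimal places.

The population standard deviation σ is known, so use the z-interval margin of error formula.

For 90% confidence, z* = 1.645 (from standard normal table)

Margin of error formula for z-interval: E = z* × σ/√n

E = 1.645 × 21.2/√193
  = 1.645 × 1.526009
  = 2.5103

Rounded to 2 decimal places:

2.51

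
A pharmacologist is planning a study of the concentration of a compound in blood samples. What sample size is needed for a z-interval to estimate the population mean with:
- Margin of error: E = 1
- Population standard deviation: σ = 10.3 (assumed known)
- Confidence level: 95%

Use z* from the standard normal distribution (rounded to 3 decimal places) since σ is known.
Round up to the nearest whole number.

Using z* since population σ is known (z-interval formula).

For 95% confidence, z* = 1.96 (from standard normal table)

Sample size formula for z-interval: n = (z*σ/E)²

n = (1.96 × 10.3 / 1)²
  = (20.188000)²
  = 407.5553

Round up to the nearest whole number: n = 408

408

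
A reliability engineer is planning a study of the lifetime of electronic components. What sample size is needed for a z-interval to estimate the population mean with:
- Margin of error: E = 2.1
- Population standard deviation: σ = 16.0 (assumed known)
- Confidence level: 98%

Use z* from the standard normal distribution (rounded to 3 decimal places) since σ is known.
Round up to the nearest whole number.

Using z* since population σ is known (z-interval formula).

For 98% confidence, z* = 2.326 (from standard normal table)

Sample size formula for z-interval: n = (z*σ/E)²

n = (2.326 × 16.0 / 2.1)²
  = (17.721905)²
  = 314.0659

Round up to the nearest whole number: n = 315

315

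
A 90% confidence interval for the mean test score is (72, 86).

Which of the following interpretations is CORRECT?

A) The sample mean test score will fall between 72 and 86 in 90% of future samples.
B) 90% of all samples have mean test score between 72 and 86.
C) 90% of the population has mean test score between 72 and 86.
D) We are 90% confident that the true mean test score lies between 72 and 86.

A confidence interval represents our confidence in the procedure, not a probability statement about the parameter.

Key concept: If we repeated this sampling process many times and computed a 90% CI each time, about 90% of those intervals would contain the true population parameter.

For this specific interval (72, 86):
- Midpoint (point estimate): 79
- Margin of error: 7

The correct interpretation is the one stating confidence that the true parameter lies in the interval — option D.

D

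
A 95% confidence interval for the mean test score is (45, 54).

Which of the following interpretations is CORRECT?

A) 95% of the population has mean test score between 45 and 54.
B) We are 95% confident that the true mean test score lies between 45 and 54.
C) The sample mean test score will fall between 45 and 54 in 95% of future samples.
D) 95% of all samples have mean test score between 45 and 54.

A confidence interval represents our confidence in the procedure, not a probability statement about the parameter.

Key concept: If we repeated this sampling process many times and computed a 95% CI each time, about 95% of those intervals would contain the true population parameter.

For this specific interval (45, 54):
- Midpoint (point estimate): 49.5
- Margin of error: 4.5

The correct interpretation is the one stating confidence that the true parameter lies in the interval — option B.

B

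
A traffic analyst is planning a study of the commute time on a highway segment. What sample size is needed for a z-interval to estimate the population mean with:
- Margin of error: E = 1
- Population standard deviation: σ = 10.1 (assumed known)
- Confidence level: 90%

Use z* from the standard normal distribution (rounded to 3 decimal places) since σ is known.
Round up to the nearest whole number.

Using z* since population σ is known (z-interval formula).

For 90% confidence, z* = 1.645 (from standard normal table)

Sample size formula for z-interval: n = (z*σ/E)²

n = (1.645 × 10.1 / 1)²
  = (16.614500)²
  = 276.0416

Round up to the nearest whole number: n = 277

277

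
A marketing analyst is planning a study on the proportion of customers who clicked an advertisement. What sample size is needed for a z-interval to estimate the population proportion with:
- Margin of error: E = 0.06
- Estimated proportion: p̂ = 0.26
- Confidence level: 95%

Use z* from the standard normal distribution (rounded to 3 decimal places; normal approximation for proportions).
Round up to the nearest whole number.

Using z* for proportion z-interval (normal approximation).

For 95% confidence, z* = 1.96 (from standard normal table)

Sample size formula for proportion z-interval: n = z*²p̂(1-p̂)/E²

n = 1.96² × 0.26 × 0.74 / 0.06²
  = 3.8416 × 0.1924 / 0.0036
  = 205.3122

Round up to the nearest whole number: n = 206

206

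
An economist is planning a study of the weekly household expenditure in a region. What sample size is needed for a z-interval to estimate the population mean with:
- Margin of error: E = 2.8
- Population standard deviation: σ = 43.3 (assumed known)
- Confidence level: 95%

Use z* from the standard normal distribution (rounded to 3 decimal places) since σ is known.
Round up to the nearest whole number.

Using z* since population σ is known (z-interval formula).

For 95% confidence, z* = 1.96 (from standard normal table)

Sample size formula for z-interval: n = (z*σ/E)²

n = (1.96 × 43.3 / 2.8)²
  = (30.310000)²
  = 918.6961

Round up to the nearest whole number: n = 919

919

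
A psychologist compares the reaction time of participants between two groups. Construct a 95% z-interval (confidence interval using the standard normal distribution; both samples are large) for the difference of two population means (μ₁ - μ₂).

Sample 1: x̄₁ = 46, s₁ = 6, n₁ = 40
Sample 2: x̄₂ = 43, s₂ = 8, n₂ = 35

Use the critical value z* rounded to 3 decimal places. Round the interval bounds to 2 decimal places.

Both samples are large (n₁ = 40 ≥ 30, n₂ = 35 ≥ 30), so a z-interval for the difference of means applies.

Point estimate: x̄₁ - x̄₂ = 46 - 43 = 3

Standard error: SE = √(s₁²/n₁ + s₂²/n₂)
= √(6²/40 + 8²/35)
= √(0.900000 + 1.828571)
= 1.651839

For 95% confidence, z* = 1.96 (from standard normal table)
Margin of error: E = z* × SE = 1.96 × 1.651839 = 3.2376

Z-interval: (x̄₁ - x̄₂) ± E = 3 ± 3.2376 = (-0.2376, 6.2376)

Rounded to 2 decimal places:

(-0.24, 6.24)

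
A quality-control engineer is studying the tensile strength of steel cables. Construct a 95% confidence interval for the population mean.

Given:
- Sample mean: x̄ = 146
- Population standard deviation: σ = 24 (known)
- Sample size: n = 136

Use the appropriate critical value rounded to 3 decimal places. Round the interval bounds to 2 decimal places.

The population standard deviation σ is known, so use a z-interval (standard normal critical value).

For 95% confidence, z* = 1.96 (from standard normal table)

Standard error: SE = σ/√n = 24/√136 = 2.057983

Margin of error: E = z* × SE = 1.96 × 2.057983 = 4.0336

Z-interval: x̄ ± E = 146 ± 4.0336 = (141.9664, 150.0336)

Rounded to 2 decimal places:

(141.97, 150.03)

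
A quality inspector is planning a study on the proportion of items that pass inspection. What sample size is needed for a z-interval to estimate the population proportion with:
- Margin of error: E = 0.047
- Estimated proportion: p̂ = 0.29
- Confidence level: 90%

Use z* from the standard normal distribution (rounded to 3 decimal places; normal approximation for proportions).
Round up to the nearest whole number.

Using z* for proportion z-interval (normal approximation).

For 90% confidence, z* = 1.645 (from standard normal table)

Sample size formula for proportion z-interval: n = z*²p̂(1-p̂)/E²

n = 1.645² × 0.29 × 0.71 / 0.047²
  = 2.706025 × 0.2059 / 0.002209
  = 252.2275

Round up to the nearest whole number: n = 253

253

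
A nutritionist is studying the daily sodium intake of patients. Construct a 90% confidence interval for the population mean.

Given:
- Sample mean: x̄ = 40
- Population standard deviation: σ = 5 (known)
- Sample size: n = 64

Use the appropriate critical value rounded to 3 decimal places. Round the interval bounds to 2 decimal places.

The population standard deviation σ is known, so use a z-interval (standard normal critical value).

For 90% confidence, z* = 1.645 (from standard normal table)

Standard error: SE = σ/√n = 5/√64 = 0.625000

Margin of error: E = z* × SE = 1.645 × 0.625000 = 1.0281

Z-interval: x̄ ± E = 40 ± 1.0281 = (38.9719, 41.0281)

Rounded to 2 decimal places:

(38.97, 41.03)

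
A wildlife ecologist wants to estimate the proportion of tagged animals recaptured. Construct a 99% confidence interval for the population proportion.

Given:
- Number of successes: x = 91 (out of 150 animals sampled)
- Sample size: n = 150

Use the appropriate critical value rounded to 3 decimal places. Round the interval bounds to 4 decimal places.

Sample proportion: p̂ = 91/150 = 0.606667

Check conditions for normal approximation:
  np̂ = 91 ≥ 10 ✓
  n(1-p̂) = 59 ≥ 10 ✓

The sample is large enough, so use a z-interval (normal approximation) for the proportion.

For 99% confidence, z* = 2.576 (from standard normal table)

Standard error: SE = √(p̂(1-p̂)/n) = √(0.606667×0.393333/150) = 0.03988502

Margin of error: E = z* × SE = 2.576 × 0.03988502 = 0.102744

Z-interval: p̂ ± E = 0.606667 ± 0.102744 = (0.503923, 0.709410)

Rounded to 4 decimal places:

(0.5039, 0.7094)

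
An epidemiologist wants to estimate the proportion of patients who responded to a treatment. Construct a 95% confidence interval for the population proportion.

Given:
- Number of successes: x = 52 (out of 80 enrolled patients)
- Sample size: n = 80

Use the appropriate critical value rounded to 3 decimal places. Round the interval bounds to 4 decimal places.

Sample proportion: p̂ = 52/80 = 0.650000

Check conditions for normal approximation:
  np̂ = 52 ≥ 10 ✓
  n(1-p̂) = 28 ≥ 10 ✓

The sample is large enough, so use a z-interval (normal approximation) for the proportion.

For 95% confidence, z* = 1.96 (from standard normal table)

Standard error: SE = √(p̂(1-p̂)/n) = √(0.650000×0.350000/80) = 0.05332682

Margin of error: E = z* × SE = 1.96 × 0.05332682 = 0.104521

Z-interval: p̂ ± E = 0.650000 ± 0.104521 = (0.545479, 0.754521)

Rounded to 4 decimal places:

(0.5455, 0.7545)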